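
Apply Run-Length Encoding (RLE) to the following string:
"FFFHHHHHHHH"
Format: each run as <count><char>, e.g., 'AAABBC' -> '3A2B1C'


Scanning runs left to right:
  i=0: run of 'F' x 3 -> '3F'
  i=3: run of 'H' x 8 -> '8H'

RLE = 3F8H


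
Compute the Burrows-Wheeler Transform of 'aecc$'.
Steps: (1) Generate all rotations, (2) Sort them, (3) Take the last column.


Rotations (sorted):
  0: $aecc -> last char: c
  1: aecc$ -> last char: $
  2: c$aec -> last char: c
  3: cc$ae -> last char: e
  4: ecc$a -> last char: a


BWT = c$cea


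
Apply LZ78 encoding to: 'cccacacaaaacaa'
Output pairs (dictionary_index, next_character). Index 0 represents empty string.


LZ78 encoding steps:
Dictionary: {0: ''}
Step 1: w='' (idx 0), next='c' -> output (0, 'c'), add 'c' as idx 1
Step 2: w='c' (idx 1), next='c' -> output (1, 'c'), add 'cc' as idx 2
Step 3: w='' (idx 0), next='a' -> output (0, 'a'), add 'a' as idx 3
Step 4: w='c' (idx 1), next='a' -> output (1, 'a'), add 'ca' as idx 4
Step 5: w='ca' (idx 4), next='a' -> output (4, 'a'), add 'caa' as idx 5
Step 6: w='a' (idx 3), next='a' -> output (3, 'a'), add 'aa' as idx 6
Step 7: w='caa' (idx 5), end of input -> output (5, '')


Encoded: [(0, 'c'), (1, 'c'), (0, 'a'), (1, 'a'), (4, 'a'), (3, 'a'), (5, '')]


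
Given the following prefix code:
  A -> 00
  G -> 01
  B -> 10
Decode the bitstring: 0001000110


Decoding step by step:
Bits 00 -> A
Bits 01 -> G
Bits 00 -> A
Bits 01 -> G
Bits 10 -> B


Decoded message: AGAGB


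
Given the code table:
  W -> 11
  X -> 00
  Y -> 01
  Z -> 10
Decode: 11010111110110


Decoding:
11 -> W
01 -> Y
01 -> Y
11 -> W
11 -> W
01 -> Y
10 -> Z


Result: WYYWWYZ


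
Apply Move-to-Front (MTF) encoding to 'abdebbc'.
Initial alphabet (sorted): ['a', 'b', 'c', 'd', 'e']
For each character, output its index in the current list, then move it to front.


MTF encoding:
'a': index 0 in ['a', 'b', 'c', 'd', 'e'] -> ['a', 'b', 'c', 'd', 'e']
'b': index 1 in ['a', 'b', 'c', 'd', 'e'] -> ['b', 'a', 'c', 'd', 'e']
'd': index 3 in ['b', 'a', 'c', 'd', 'e'] -> ['d', 'b', 'a', 'c', 'e']
'e': index 4 in ['d', 'b', 'a', 'c', 'e'] -> ['e', 'd', 'b', 'a', 'c']
'b': index 2 in ['e', 'd', 'b', 'a', 'c'] -> ['b', 'e', 'd', 'a', 'c']
'b': index 0 in ['b', 'e', 'd', 'a', 'c'] -> ['b', 'e', 'd', 'a', 'c']
'c': index 4 in ['b', 'e', 'd', 'a', 'c'] -> ['c', 'b', 'e', 'd', 'a']


Output: [0, 1, 3, 4, 2, 0, 4]


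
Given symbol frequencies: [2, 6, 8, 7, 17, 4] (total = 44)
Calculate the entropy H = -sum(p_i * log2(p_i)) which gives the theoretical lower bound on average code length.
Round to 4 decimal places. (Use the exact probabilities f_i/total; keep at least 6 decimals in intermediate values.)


Per-symbol terms -p_i * log2(p_i) with p_i = f_i/44:
  p = 2/44 = 0.045455: log2(p) = -4.459432, -p*log2(p) = 0.202701
  p = 6/44 = 0.136364: log2(p) = -2.874469, -p*log2(p) = 0.391973
  p = 8/44 = 0.181818: log2(p) = -2.459432, -p*log2(p) = 0.447169
  p = 7/44 = 0.159091: log2(p) = -2.652077, -p*log2(p) = 0.421921
  p = 17/44 = 0.386364: log2(p) = -1.371969, -p*log2(p) = 0.530079
  p = 4/44 = 0.090909: log2(p) = -3.459432, -p*log2(p) = 0.314494
H = 0.202701 + 0.391973 + 0.447169 + 0.421921 + 0.530079 + 0.314494 = 2.308337

H = 2.3083 bits/symbol


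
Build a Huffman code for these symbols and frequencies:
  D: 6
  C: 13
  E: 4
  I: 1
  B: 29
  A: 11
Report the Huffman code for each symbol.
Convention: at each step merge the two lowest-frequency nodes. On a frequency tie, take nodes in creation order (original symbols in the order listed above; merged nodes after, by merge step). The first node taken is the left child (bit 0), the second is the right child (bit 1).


Huffman tree construction:
Step 1: Merge I(1) + E(4) = 5
Step 2: Merge (I+E)(5) + D(6) = 11
Step 3: Merge A(11) + ((I+E)+D)(11) = 22
Step 4: Merge C(13) + (A+((I+E)+D))(22) = 35
Step 5: Merge B(29) + (C+(A+((I+E)+D)))(35) = 64
Read each symbol's code off the tree from the root (left child = 0, right child = 1).

Codes:
  D: 1111 (length 4)
  C: 10 (length 2)
  E: 11101 (length 5)
  I: 11100 (length 5)
  B: 0 (length 1)
  A: 110 (length 3)
Average code length: 137/64 = 2.1406 bits/symbol


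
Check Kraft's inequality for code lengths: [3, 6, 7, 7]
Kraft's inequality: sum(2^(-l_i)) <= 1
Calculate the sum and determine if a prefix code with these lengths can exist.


Sum = 2^(-3) + 2^(-6) + 2^(-7) + 2^(-7)
    = 0.125 + 0.015625 + 0.0078125 + 0.0078125
    = 20/128 = 0.15625
Since 0.15625 <= 1, Kraft's inequality IS satisfied.
A prefix code with these lengths CAN exist.

Kraft sum = 0.15625. Satisfied.


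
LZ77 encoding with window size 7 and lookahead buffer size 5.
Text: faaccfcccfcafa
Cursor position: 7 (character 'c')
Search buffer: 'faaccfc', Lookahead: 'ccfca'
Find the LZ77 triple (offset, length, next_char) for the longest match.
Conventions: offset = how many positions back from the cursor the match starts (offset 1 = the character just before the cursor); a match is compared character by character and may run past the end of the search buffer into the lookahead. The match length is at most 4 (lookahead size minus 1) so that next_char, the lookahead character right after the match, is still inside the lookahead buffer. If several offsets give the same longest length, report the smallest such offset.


Try each offset into the search buffer:
  offset=1 (pos 6, char 'c'): match length 2
  offset=2 (pos 5, char 'f'): match length 0
  offset=3 (pos 4, char 'c'): match length 1
  offset=4 (pos 3, char 'c'): match length 4
  offset=5 (pos 2, char 'a'): match length 0
  offset=6 (pos 1, char 'a'): match length 0
  offset=7 (pos 0, char 'f'): match length 0
Longest match has length 4 at offset 4.
next_char = character at position 7 + 4 = 11 -> 'a'

Best match: offset=4, length=4 (matching 'ccfc' starting at position 3)
LZ77 triple: (4, 4, 'a')


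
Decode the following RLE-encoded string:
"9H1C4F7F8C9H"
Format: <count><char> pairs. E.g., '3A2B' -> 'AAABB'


Expanding each <count><char> pair:
  9H -> 'HHHHHHHHH'
  1C -> 'C'
  4F -> 'FFFF'
  7F -> 'FFFFFFF'
  8C -> 'CCCCCCCC'
  9H -> 'HHHHHHHHH'

Decoded = HHHHHHHHHCFFFFFFFFFFFCCCCCCCCHHHHHHHHH


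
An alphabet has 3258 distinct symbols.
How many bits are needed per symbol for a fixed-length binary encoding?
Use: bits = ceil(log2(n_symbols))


log2(3258) = 11.6698
Bracket: 2^11 = 2048 < 3258 <= 2^12 = 4096
So ceil(log2(3258)) = 12

bits = ceil(log2(3258)) = ceil(11.6698) = 12 bits


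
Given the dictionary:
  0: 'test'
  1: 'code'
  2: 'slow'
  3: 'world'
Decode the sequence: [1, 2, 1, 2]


Look up each index in the dictionary:
  1 -> 'code'
  2 -> 'slow'
  1 -> 'code'
  2 -> 'slow'

Decoded: "code slow code slow"


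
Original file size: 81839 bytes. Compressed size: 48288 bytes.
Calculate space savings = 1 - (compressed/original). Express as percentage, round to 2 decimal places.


ratio = compressed/original = 48288/81839 = 0.590037
savings = 1 - ratio = 1 - 0.590037 = 0.409963
as a percentage: 0.409963 * 100 = 41.0%

Space savings = 1 - 48288/81839 = 41.0%


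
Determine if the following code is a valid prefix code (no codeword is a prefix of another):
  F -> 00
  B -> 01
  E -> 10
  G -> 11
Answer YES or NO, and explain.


Checking each pair (does one codeword prefix another?):
  F='00' vs B='01': no prefix
  F='00' vs E='10': no prefix
  F='00' vs G='11': no prefix
  B='01' vs F='00': no prefix
  B='01' vs E='10': no prefix
  B='01' vs G='11': no prefix
  E='10' vs F='00': no prefix
  E='10' vs B='01': no prefix
  E='10' vs G='11': no prefix
  G='11' vs F='00': no prefix
  G='11' vs B='01': no prefix
  G='11' vs E='10': no prefix
No violation found over all pairs.

YES -- this is a valid prefix code. No codeword is a prefix of any other codeword.


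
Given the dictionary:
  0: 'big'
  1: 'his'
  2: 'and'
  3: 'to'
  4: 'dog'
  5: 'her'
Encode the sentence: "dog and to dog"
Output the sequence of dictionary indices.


Look up each word in the dictionary:
  'dog' -> 4
  'and' -> 2
  'to' -> 3
  'dog' -> 4

Encoded: [4, 2, 3, 4]


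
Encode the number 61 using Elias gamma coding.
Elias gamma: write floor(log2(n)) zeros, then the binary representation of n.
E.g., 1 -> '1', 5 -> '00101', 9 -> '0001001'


num_bits = floor(log2(61)) + 1 = 6
leading_zeros = num_bits - 1 = 5
binary(61) = 111101

Elias gamma(61) = '00000' + '111101' = 00000111101 (11 bits)


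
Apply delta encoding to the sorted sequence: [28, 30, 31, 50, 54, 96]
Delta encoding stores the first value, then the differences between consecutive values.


First value: 28
Deltas:
  30 - 28 = 2
  31 - 30 = 1
  50 - 31 = 19
  54 - 50 = 4
  96 - 54 = 42


Delta encoded: [28, 2, 1, 19, 4, 42]


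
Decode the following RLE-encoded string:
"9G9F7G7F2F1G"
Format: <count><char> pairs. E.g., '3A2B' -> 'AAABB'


Expanding each <count><char> pair:
  9G -> 'GGGGGGGGG'
  9F -> 'FFFFFFFFF'
  7G -> 'GGGGGGG'
  7F -> 'FFFFFFF'
  2F -> 'FF'
  1G -> 'G'

Decoded = GGGGGGGGGFFFFFFFFFGGGGGGGFFFFFFFFFG


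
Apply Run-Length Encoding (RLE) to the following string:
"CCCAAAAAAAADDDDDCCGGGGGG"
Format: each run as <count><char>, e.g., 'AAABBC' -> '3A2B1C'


Scanning runs left to right:
  i=0: run of 'C' x 3 -> '3C'
  i=3: run of 'A' x 8 -> '8A'
  i=11: run of 'D' x 5 -> '5D'
  i=16: run of 'C' x 2 -> '2C'
  i=18: run of 'G' x 6 -> '6G'

RLE = 3C8A5D2C6G


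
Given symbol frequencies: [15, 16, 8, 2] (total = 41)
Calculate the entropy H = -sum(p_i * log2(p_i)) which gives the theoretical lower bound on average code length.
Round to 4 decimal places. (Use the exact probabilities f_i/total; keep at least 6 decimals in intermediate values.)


Per-symbol terms -p_i * log2(p_i) with p_i = f_i/41:
  p = 15/41 = 0.365854: log2(p) = -1.450661, -p*log2(p) = 0.530730
  p = 16/41 = 0.390244: log2(p) = -1.357552, -p*log2(p) = 0.529776
  p = 8/41 = 0.195122: log2(p) = -2.357552, -p*log2(p) = 0.460010
  p = 2/41 = 0.048780: log2(p) = -4.357552, -p*log2(p) = 0.212564
H = 0.530730 + 0.529776 + 0.460010 + 0.212564 = 1.733080

H = 1.7331 bits/symbol


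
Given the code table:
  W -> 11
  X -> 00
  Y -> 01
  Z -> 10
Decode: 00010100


Decoding:
00 -> X
01 -> Y
01 -> Y
00 -> X


Result: XYYX


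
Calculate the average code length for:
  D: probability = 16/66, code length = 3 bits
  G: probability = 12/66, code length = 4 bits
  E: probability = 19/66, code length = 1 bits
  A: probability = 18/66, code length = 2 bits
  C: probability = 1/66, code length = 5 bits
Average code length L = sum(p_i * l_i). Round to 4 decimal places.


Weighted contributions p_i * l_i:
  D: (16/66) * 3 = 48/66
  G: (12/66) * 4 = 48/66
  E: (19/66) * 1 = 19/66
  A: (18/66) * 2 = 36/66
  C: (1/66) * 5 = 5/66
Sum = (48 + 48 + 19 + 36 + 5)/66 = 156/66

L = 156/66 = 2.3636 bits/symbol


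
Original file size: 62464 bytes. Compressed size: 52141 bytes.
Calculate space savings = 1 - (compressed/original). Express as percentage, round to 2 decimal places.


ratio = compressed/original = 52141/62464 = 0.834737
savings = 1 - ratio = 1 - 0.834737 = 0.165263
as a percentage: 0.165263 * 100 = 16.53%

Space savings = 1 - 52141/62464 = 16.53%


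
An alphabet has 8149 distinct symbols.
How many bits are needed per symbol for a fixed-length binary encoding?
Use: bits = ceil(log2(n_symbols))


log2(8149) = 12.9924
Bracket: 2^12 = 4096 < 8149 <= 2^13 = 8192
So ceil(log2(8149)) = 13

bits = ceil(log2(8149)) = ceil(12.9924) = 13 bits


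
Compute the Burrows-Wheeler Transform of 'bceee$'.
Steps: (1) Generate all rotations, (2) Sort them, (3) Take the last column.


Rotations (sorted):
  0: $bceee -> last char: e
  1: bceee$ -> last char: $
  2: ceee$b -> last char: b
  3: e$bcee -> last char: e
  4: ee$bce -> last char: e
  5: eee$bc -> last char: c


BWT = e$beec


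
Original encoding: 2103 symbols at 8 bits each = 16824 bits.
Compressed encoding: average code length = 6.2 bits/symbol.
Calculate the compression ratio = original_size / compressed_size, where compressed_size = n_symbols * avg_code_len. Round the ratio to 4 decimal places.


original_size = n_symbols * orig_bits = 2103 * 8 = 16824 bits
compressed_size = n_symbols * avg_code_len = 2103 * 6.2 = 13038.6 bits
ratio = original_size / compressed_size = 16824 / 13038.6 = 1.2903

Compression ratio = 1.2903


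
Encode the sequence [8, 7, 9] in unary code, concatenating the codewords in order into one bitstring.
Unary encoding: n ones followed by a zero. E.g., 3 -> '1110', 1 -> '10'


Encode each number as n ones followed by a terminating 0:
  8 -> 111111110 (9 bits)
  7 -> 11111110 (8 bits)
  9 -> 1111111110 (10 bits)
Total length = 9 + 8 + 10 = 27 bits.

Unary([8, 7, 9]) = 111111110111111101111111110 (27 bits)


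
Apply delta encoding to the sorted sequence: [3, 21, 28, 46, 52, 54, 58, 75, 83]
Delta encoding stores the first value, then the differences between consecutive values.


First value: 3
Deltas:
  21 - 3 = 18
  28 - 21 = 7
  46 - 28 = 18
  52 - 46 = 6
  54 - 52 = 2
  58 - 54 = 4
  75 - 58 = 17
  83 - 75 = 8


Delta encoded: [3, 18, 7, 18, 6, 2, 4, 17, 8]


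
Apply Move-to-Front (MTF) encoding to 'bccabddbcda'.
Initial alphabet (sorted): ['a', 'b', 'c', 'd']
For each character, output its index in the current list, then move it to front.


MTF encoding:
'b': index 1 in ['a', 'b', 'c', 'd'] -> ['b', 'a', 'c', 'd']
'c': index 2 in ['b', 'a', 'c', 'd'] -> ['c', 'b', 'a', 'd']
'c': index 0 in ['c', 'b', 'a', 'd'] -> ['c', 'b', 'a', 'd']
'a': index 2 in ['c', 'b', 'a', 'd'] -> ['a', 'c', 'b', 'd']
'b': index 2 in ['a', 'c', 'b', 'd'] -> ['b', 'a', 'c', 'd']
'd': index 3 in ['b', 'a', 'c', 'd'] -> ['d', 'b', 'a', 'c']
'd': index 0 in ['d', 'b', 'a', 'c'] -> ['d', 'b', 'a', 'c']
'b': index 1 in ['d', 'b', 'a', 'c'] -> ['b', 'd', 'a', 'c']
'c': index 3 in ['b', 'd', 'a', 'c'] -> ['c', 'b', 'd', 'a']
'd': index 2 in ['c', 'b', 'd', 'a'] -> ['d', 'c', 'b', 'a']
'a': index 3 in ['d', 'c', 'b', 'a'] -> ['a', 'd', 'c', 'b']


Output: [1, 2, 0, 2, 2, 3, 0, 1, 3, 2, 3]


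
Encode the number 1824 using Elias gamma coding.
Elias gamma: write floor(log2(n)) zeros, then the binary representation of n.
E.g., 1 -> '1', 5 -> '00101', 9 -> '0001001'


num_bits = floor(log2(1824)) + 1 = 11
leading_zeros = num_bits - 1 = 10
binary(1824) = 11100100000

Elias gamma(1824) = '0000000000' + '11100100000' = 000000000011100100000 (21 bits)


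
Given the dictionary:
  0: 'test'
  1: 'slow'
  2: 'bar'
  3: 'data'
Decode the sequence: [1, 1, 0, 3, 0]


Look up each index in the dictionary:
  1 -> 'slow'
  1 -> 'slow'
  0 -> 'test'
  3 -> 'data'
  0 -> 'test'

Decoded: "slow slow test data test"


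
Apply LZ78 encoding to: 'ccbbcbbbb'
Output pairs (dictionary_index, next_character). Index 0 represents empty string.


LZ78 encoding steps:
Dictionary: {0: ''}
Step 1: w='' (idx 0), next='c' -> output (0, 'c'), add 'c' as idx 1
Step 2: w='c' (idx 1), next='b' -> output (1, 'b'), add 'cb' as idx 2
Step 3: w='' (idx 0), next='b' -> output (0, 'b'), add 'b' as idx 3
Step 4: w='cb' (idx 2), next='b' -> output (2, 'b'), add 'cbb' as idx 4
Step 5: w='b' (idx 3), next='b' -> output (3, 'b'), add 'bb' as idx 5


Encoded: [(0, 'c'), (1, 'b'), (0, 'b'), (2, 'b'), (3, 'b')]


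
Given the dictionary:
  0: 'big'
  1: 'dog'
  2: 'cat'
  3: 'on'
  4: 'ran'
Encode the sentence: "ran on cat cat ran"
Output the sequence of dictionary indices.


Look up each word in the dictionary:
  'ran' -> 4
  'on' -> 3
  'cat' -> 2
  'cat' -> 2
  'ran' -> 4

Encoded: [4, 3, 2, 2, 4]


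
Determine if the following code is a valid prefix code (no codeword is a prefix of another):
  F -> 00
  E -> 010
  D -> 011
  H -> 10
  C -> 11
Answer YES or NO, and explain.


Checking each pair (does one codeword prefix another?):
  F='00' vs E='010': no prefix
  F='00' vs D='011': no prefix
  F='00' vs H='10': no prefix
  F='00' vs C='11': no prefix
  E='010' vs F='00': no prefix
  E='010' vs D='011': no prefix
  E='010' vs H='10': no prefix
  E='010' vs C='11': no prefix
  D='011' vs F='00': no prefix
  D='011' vs E='010': no prefix
  D='011' vs H='10': no prefix
  D='011' vs C='11': no prefix
  H='10' vs F='00': no prefix
  H='10' vs E='010': no prefix
  H='10' vs D='011': no prefix
  H='10' vs C='11': no prefix
  C='11' vs F='00': no prefix
  C='11' vs E='010': no prefix
  C='11' vs D='011': no prefix
  C='11' vs H='10': no prefix
No violation found over all pairs.

YES -- this is a valid prefix code. No codeword is a prefix of any other codeword.


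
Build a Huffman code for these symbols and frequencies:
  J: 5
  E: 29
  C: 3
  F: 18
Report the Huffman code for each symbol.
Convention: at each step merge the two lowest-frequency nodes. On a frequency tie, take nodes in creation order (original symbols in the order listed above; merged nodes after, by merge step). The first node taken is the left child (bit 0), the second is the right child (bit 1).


Huffman tree construction:
Step 1: Merge C(3) + J(5) = 8
Step 2: Merge (C+J)(8) + F(18) = 26
Step 3: Merge ((C+J)+F)(26) + E(29) = 55
Read each symbol's code off the tree from the root (left child = 0, right child = 1).

Codes:
  J: 001 (length 3)
  E: 1 (length 1)
  C: 000 (length 3)
  F: 01 (length 2)
Average code length: 89/55 = 1.6182 bits/symbol


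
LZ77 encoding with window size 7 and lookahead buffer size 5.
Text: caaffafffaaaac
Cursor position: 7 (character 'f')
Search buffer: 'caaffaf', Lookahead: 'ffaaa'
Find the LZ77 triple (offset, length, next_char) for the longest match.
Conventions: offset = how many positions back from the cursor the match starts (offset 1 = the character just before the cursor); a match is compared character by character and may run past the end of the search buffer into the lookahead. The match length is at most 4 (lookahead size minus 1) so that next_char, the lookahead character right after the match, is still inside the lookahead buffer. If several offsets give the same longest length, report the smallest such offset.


Try each offset into the search buffer:
  offset=1 (pos 6, char 'f'): match length 2
  offset=2 (pos 5, char 'a'): match length 0
  offset=3 (pos 4, char 'f'): match length 1
  offset=4 (pos 3, char 'f'): match length 3
  offset=5 (pos 2, char 'a'): match length 0
  offset=6 (pos 1, char 'a'): match length 0
  offset=7 (pos 0, char 'c'): match length 0
Longest match has length 3 at offset 4.
next_char = character at position 7 + 3 = 10 -> 'a'

Best match: offset=4, length=3 (matching 'ffa' starting at position 3)
LZ77 triple: (4, 3, 'a')


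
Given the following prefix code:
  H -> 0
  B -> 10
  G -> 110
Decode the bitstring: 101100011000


Decoding step by step:
Bits 10 -> B
Bits 110 -> G
Bits 0 -> H
Bits 0 -> H
Bits 110 -> G
Bits 0 -> H
Bits 0 -> H


Decoded message: BGHHGHH


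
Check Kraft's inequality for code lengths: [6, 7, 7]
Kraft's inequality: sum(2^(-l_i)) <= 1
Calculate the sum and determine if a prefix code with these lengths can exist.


Sum = 2^(-6) + 2^(-7) + 2^(-7)
    = 0.015625 + 0.0078125 + 0.0078125
    = 4/128 = 0.03125
Since 0.03125 <= 1, Kraft's inequality IS satisfied.
A prefix code with these lengths CAN exist.

Kraft sum = 0.03125. Satisfied.


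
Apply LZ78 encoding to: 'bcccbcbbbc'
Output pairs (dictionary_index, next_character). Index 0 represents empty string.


LZ78 encoding steps:
Dictionary: {0: ''}
Step 1: w='' (idx 0), next='b' -> output (0, 'b'), add 'b' as idx 1
Step 2: w='' (idx 0), next='c' -> output (0, 'c'), add 'c' as idx 2
Step 3: w='c' (idx 2), next='c' -> output (2, 'c'), add 'cc' as idx 3
Step 4: w='b' (idx 1), next='c' -> output (1, 'c'), add 'bc' as idx 4
Step 5: w='b' (idx 1), next='b' -> output (1, 'b'), add 'bb' as idx 5
Step 6: w='bc' (idx 4), end of input -> output (4, '')


Encoded: [(0, 'b'), (0, 'c'), (2, 'c'), (1, 'c'), (1, 'b'), (4, '')]


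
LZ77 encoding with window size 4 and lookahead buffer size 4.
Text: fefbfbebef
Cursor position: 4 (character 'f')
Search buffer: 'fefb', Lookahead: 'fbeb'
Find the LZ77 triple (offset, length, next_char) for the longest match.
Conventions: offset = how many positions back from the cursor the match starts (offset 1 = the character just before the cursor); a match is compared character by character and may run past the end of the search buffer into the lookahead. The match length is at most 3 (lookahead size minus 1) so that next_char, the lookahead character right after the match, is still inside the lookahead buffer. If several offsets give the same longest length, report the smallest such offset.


Try each offset into the search buffer:
  offset=1 (pos 3, char 'b'): match length 0
  offset=2 (pos 2, char 'f'): match length 2
  offset=3 (pos 1, char 'e'): match length 0
  offset=4 (pos 0, char 'f'): match length 1
Longest match has length 2 at offset 2.
next_char = character at position 4 + 2 = 6 -> 'e'

Best match: offset=2, length=2 (matching 'fb' starting at position 2)
LZ77 triple: (2, 2, 'e')


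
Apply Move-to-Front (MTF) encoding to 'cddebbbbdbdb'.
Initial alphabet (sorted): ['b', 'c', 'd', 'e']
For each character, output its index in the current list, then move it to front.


MTF encoding:
'c': index 1 in ['b', 'c', 'd', 'e'] -> ['c', 'b', 'd', 'e']
'd': index 2 in ['c', 'b', 'd', 'e'] -> ['d', 'c', 'b', 'e']
'd': index 0 in ['d', 'c', 'b', 'e'] -> ['d', 'c', 'b', 'e']
'e': index 3 in ['d', 'c', 'b', 'e'] -> ['e', 'd', 'c', 'b']
'b': index 3 in ['e', 'd', 'c', 'b'] -> ['b', 'e', 'd', 'c']
'b': index 0 in ['b', 'e', 'd', 'c'] -> ['b', 'e', 'd', 'c']
'b': index 0 in ['b', 'e', 'd', 'c'] -> ['b', 'e', 'd', 'c']
'b': index 0 in ['b', 'e', 'd', 'c'] -> ['b', 'e', 'd', 'c']
'd': index 2 in ['b', 'e', 'd', 'c'] -> ['d', 'b', 'e', 'c']
'b': index 1 in ['d', 'b', 'e', 'c'] -> ['b', 'd', 'e', 'c']
'd': index 1 in ['b', 'd', 'e', 'c'] -> ['d', 'b', 'e', 'c']
'b': index 1 in ['d', 'b', 'e', 'c'] -> ['b', 'd', 'e', 'c']


Output: [1, 2, 0, 3, 3, 0, 0, 0, 2, 1, 1, 1]


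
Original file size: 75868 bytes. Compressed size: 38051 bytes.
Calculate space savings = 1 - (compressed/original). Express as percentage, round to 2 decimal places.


ratio = compressed/original = 38051/75868 = 0.501542
savings = 1 - ratio = 1 - 0.501542 = 0.498458
as a percentage: 0.498458 * 100 = 49.85%

Space savings = 1 - 38051/75868 = 49.85%


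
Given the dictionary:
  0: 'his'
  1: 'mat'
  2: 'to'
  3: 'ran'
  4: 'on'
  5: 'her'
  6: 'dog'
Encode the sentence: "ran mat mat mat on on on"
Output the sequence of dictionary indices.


Look up each word in the dictionary:
  'ran' -> 3
  'mat' -> 1
  'mat' -> 1
  'mat' -> 1
  'on' -> 4
  'on' -> 4
  'on' -> 4

Encoded: [3, 1, 1, 1, 4, 4, 4]


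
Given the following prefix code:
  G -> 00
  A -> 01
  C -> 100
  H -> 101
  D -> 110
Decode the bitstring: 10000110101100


Decoding step by step:
Bits 100 -> C
Bits 00 -> G
Bits 110 -> D
Bits 101 -> H
Bits 100 -> C


Decoded message: CGDHC


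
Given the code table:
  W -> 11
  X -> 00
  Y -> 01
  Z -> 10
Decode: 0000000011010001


Decoding:
00 -> X
00 -> X
00 -> X
00 -> X
11 -> W
01 -> Y
00 -> X
01 -> Y


Result: XXXXWYXY


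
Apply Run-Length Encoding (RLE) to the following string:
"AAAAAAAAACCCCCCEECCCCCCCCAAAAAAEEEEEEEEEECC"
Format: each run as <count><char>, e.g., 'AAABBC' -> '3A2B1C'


Scanning runs left to right:
  i=0: run of 'A' x 9 -> '9A'
  i=9: run of 'C' x 6 -> '6C'
  i=15: run of 'E' x 2 -> '2E'
  i=17: run of 'C' x 8 -> '8C'
  i=25: run of 'A' x 6 -> '6A'
  i=31: run of 'E' x 10 -> '10E'
  i=41: run of 'C' x 2 -> '2C'

RLE = 9A6C2E8C6A10E2C


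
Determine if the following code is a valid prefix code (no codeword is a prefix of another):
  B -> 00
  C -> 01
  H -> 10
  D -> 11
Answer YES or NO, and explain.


Checking each pair (does one codeword prefix another?):
  B='00' vs C='01': no prefix
  B='00' vs H='10': no prefix
  B='00' vs D='11': no prefix
  C='01' vs B='00': no prefix
  C='01' vs H='10': no prefix
  C='01' vs D='11': no prefix
  H='10' vs B='00': no prefix
  H='10' vs C='01': no prefix
  H='10' vs D='11': no prefix
  D='11' vs B='00': no prefix
  D='11' vs C='01': no prefix
  D='11' vs H='10': no prefix
No violation found over all pairs.

YES -- this is a valid prefix code. No codeword is a prefix of any other codeword.


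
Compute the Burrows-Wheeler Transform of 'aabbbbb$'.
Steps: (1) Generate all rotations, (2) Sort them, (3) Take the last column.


Rotations (sorted):
  0: $aabbbbb -> last char: b
  1: aabbbbb$ -> last char: $
  2: abbbbb$a -> last char: a
  3: b$aabbbb -> last char: b
  4: bb$aabbb -> last char: b
  5: bbb$aabb -> last char: b
  6: bbbb$aab -> last char: b
  7: bbbbb$aa -> last char: a


BWT = b$abbbba


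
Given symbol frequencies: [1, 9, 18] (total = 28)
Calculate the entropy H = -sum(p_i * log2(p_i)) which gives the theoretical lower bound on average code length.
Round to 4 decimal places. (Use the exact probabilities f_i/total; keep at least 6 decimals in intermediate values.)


Per-symbol terms -p_i * log2(p_i) with p_i = f_i/28:
  p = 1/28 = 0.035714: log2(p) = -4.807355, -p*log2(p) = 0.171691
  p = 9/28 = 0.321429: log2(p) = -1.637430, -p*log2(p) = 0.526317
  p = 18/28 = 0.642857: log2(p) = -0.637430, -p*log2(p) = 0.409776
H = 0.171691 + 0.526317 + 0.409776 = 1.107784

H = 1.1078 bits/symbol


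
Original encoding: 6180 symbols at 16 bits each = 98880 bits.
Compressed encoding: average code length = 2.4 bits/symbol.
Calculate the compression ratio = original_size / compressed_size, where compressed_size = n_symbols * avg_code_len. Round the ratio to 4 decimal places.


original_size = n_symbols * orig_bits = 6180 * 16 = 98880 bits
compressed_size = n_symbols * avg_code_len = 6180 * 2.4 = 14832.0 bits
ratio = original_size / compressed_size = 98880 / 14832.0 = 6.6667

Compression ratio = 6.6667


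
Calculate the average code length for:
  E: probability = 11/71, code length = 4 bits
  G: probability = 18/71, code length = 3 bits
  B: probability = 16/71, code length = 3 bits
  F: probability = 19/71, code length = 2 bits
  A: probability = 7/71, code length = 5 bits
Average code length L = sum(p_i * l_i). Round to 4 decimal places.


Weighted contributions p_i * l_i:
  E: (11/71) * 4 = 44/71
  G: (18/71) * 3 = 54/71
  B: (16/71) * 3 = 48/71
  F: (19/71) * 2 = 38/71
  A: (7/71) * 5 = 35/71
Sum = (44 + 54 + 48 + 38 + 35)/71 = 219/71

L = 219/71 = 3.0845 bits/symbol


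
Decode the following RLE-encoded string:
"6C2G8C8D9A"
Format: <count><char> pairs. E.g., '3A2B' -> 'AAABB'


Expanding each <count><char> pair:
  6C -> 'CCCCCC'
  2G -> 'GG'
  8C -> 'CCCCCCCC'
  8D -> 'DDDDDDDD'
  9A -> 'AAAAAAAAA'

Decoded = CCCCCCGGCCCCCCCCDDDDDDDDAAAAAAAAA


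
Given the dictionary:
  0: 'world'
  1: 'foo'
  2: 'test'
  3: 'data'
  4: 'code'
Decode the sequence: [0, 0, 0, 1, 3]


Look up each index in the dictionary:
  0 -> 'world'
  0 -> 'world'
  0 -> 'world'
  1 -> 'foo'
  3 -> 'data'

Decoded: "world world world foo data"


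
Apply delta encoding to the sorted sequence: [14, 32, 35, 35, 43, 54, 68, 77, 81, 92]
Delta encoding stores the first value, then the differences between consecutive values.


First value: 14
Deltas:
  32 - 14 = 18
  35 - 32 = 3
  35 - 35 = 0
  43 - 35 = 8
  54 - 43 = 11
  68 - 54 = 14
  77 - 68 = 9
  81 - 77 = 4
  92 - 81 = 11


Delta encoded: [14, 18, 3, 0, 8, 11, 14, 9, 4, 11]


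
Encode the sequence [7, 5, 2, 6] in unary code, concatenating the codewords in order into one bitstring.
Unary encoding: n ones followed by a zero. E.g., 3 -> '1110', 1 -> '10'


Encode each number as n ones followed by a terminating 0:
  7 -> 11111110 (8 bits)
  5 -> 111110 (6 bits)
  2 -> 110 (3 bits)
  6 -> 1111110 (7 bits)
Total length = 8 + 6 + 3 + 7 = 24 bits.

Unary([7, 5, 2, 6]) = 111111101111101101111110 (24 bits)


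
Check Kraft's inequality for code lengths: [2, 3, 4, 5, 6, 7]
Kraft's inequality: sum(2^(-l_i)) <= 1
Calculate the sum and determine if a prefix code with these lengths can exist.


Sum = 2^(-2) + 2^(-3) + 2^(-4) + 2^(-5) + 2^(-6) + 2^(-7)
    = 0.25 + 0.125 + 0.0625 + 0.03125 + 0.015625 + 0.0078125
    = 63/128 = 0.4921875
Since 0.4921875 <= 1, Kraft's inequality IS satisfied.
A prefix code with these lengths CAN exist.

Kraft sum = 0.4921875. Satisfied.


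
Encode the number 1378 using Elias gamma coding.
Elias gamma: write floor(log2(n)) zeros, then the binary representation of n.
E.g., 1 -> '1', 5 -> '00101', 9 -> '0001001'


num_bits = floor(log2(1378)) + 1 = 11
leading_zeros = num_bits - 1 = 10
binary(1378) = 10101100010

Elias gamma(1378) = '0000000000' + '10101100010' = 000000000010101100010 (21 bits)


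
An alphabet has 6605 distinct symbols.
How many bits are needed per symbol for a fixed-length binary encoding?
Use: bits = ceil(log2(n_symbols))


log2(6605) = 12.6893
Bracket: 2^12 = 4096 < 6605 <= 2^13 = 8192
So ceil(log2(6605)) = 13

bits = ceil(log2(6605)) = ceil(12.6893) = 13 bits


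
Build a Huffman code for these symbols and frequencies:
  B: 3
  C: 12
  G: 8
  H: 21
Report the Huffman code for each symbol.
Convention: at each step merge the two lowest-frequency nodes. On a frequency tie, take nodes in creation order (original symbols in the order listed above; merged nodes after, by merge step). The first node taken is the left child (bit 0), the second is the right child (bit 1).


Huffman tree construction:
Step 1: Merge B(3) + G(8) = 11
Step 2: Merge (B+G)(11) + C(12) = 23
Step 3: Merge H(21) + ((B+G)+C)(23) = 44
Read each symbol's code off the tree from the root (left child = 0, right child = 1).

Codes:
  B: 100 (length 3)
  C: 11 (length 2)
  G: 101 (length 3)
  H: 0 (length 1)
Average code length: 78/44 = 1.7727 bits/symbol


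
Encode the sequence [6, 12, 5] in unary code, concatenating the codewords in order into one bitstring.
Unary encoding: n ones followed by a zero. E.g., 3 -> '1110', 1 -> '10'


Encode each number as n ones followed by a terminating 0:
  6 -> 1111110 (7 bits)
  12 -> 1111111111110 (13 bits)
  5 -> 111110 (6 bits)
Total length = 7 + 13 + 6 = 26 bits.

Unary([6, 12, 5]) = 11111101111111111110111110 (26 bits)


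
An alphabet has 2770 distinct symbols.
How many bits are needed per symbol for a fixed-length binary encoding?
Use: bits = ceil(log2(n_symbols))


log2(2770) = 11.4357
Bracket: 2^11 = 2048 < 2770 <= 2^12 = 4096
So ceil(log2(2770)) = 12

bits = ceil(log2(2770)) = ceil(11.4357) = 12 bits


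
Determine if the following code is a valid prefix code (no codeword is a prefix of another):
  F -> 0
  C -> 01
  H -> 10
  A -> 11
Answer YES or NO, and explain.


Checking each pair (does one codeword prefix another?):
  F='0' vs C='01': prefix -- VIOLATION

NO -- this is NOT a valid prefix code. F (0) is a prefix of C (01).


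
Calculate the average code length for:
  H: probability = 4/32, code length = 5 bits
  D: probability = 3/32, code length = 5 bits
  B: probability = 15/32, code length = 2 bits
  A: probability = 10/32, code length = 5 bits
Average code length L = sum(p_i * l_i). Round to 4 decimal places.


Weighted contributions p_i * l_i:
  H: (4/32) * 5 = 20/32
  D: (3/32) * 5 = 15/32
  B: (15/32) * 2 = 30/32
  A: (10/32) * 5 = 50/32
Sum = (20 + 15 + 30 + 50)/32 = 115/32

L = 115/32 = 3.5938 bits/symbol


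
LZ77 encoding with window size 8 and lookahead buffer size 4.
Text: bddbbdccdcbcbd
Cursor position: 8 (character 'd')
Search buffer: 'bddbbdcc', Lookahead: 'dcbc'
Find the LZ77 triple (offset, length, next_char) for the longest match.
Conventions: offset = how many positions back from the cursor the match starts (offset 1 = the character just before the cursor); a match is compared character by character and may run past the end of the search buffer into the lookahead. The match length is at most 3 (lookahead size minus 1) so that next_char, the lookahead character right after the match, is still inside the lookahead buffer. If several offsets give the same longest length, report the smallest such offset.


Try each offset into the search buffer:
  offset=1 (pos 7, char 'c'): match length 0
  offset=2 (pos 6, char 'c'): match length 0
  offset=3 (pos 5, char 'd'): match length 2
  offset=4 (pos 4, char 'b'): match length 0
  offset=5 (pos 3, char 'b'): match length 0
  offset=6 (pos 2, char 'd'): match length 1
  offset=7 (pos 1, char 'd'): match length 1
  offset=8 (pos 0, char 'b'): match length 0
Longest match has length 2 at offset 3.
next_char = character at position 8 + 2 = 10 -> 'b'

Best match: offset=3, length=2 (matching 'dc' starting at position 5)
LZ77 triple: (3, 2, 'b')


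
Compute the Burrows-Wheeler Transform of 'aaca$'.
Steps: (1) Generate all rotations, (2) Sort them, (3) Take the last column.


Rotations (sorted):
  0: $aaca -> last char: a
  1: a$aac -> last char: c
  2: aaca$ -> last char: $
  3: aca$a -> last char: a
  4: ca$aa -> last char: a


BWT = ac$aa


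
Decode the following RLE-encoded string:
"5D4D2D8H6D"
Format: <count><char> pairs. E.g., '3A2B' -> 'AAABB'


Expanding each <count><char> pair:
  5D -> 'DDDDD'
  4D -> 'DDDD'
  2D -> 'DD'
  8H -> 'HHHHHHHH'
  6D -> 'DDDDDD'

Decoded = DDDDDDDDDDDHHHHHHHHDDDDDD


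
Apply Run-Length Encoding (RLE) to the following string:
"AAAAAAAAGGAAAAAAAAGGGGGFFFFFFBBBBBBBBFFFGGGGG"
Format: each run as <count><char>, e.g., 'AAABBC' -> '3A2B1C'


Scanning runs left to right:
  i=0: run of 'A' x 8 -> '8A'
  i=8: run of 'G' x 2 -> '2G'
  i=10: run of 'A' x 8 -> '8A'
  i=18: run of 'G' x 5 -> '5G'
  i=23: run of 'F' x 6 -> '6F'
  i=29: run of 'B' x 8 -> '8B'
  i=37: run of 'F' x 3 -> '3F'
  i=40: run of 'G' x 5 -> '5G'

RLE = 8A2G8A5G6F8B3F5G


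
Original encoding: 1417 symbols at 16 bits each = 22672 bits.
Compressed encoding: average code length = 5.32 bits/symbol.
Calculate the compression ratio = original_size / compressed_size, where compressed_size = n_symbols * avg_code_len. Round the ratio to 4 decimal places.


original_size = n_symbols * orig_bits = 1417 * 16 = 22672 bits
compressed_size = n_symbols * avg_code_len = 1417 * 5.32 = 7538.44 bits
ratio = original_size / compressed_size = 22672 / 7538.44 = 3.0075

Compression ratio = 3.0075


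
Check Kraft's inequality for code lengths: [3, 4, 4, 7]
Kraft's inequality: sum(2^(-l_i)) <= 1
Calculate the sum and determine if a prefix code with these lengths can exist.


Sum = 2^(-3) + 2^(-4) + 2^(-4) + 2^(-7)
    = 0.125 + 0.0625 + 0.0625 + 0.0078125
    = 33/128 = 0.2578125
Since 0.2578125 <= 1, Kraft's inequality IS satisfied.
A prefix code with these lengths CAN exist.

Kraft sum = 0.2578125. Satisfied.


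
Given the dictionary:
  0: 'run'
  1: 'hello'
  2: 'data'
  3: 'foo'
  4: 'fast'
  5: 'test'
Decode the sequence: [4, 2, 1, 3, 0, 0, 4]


Look up each index in the dictionary:
  4 -> 'fast'
  2 -> 'data'
  1 -> 'hello'
  3 -> 'foo'
  0 -> 'run'
  0 -> 'run'
  4 -> 'fast'

Decoded: "fast data hello foo run run fast"


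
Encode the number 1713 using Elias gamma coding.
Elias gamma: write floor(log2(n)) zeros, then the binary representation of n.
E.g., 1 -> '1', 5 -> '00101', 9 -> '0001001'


num_bits = floor(log2(1713)) + 1 = 11
leading_zeros = num_bits - 1 = 10
binary(1713) = 11010110001

Elias gamma(1713) = '0000000000' + '11010110001' = 000000000011010110001 (21 bits)


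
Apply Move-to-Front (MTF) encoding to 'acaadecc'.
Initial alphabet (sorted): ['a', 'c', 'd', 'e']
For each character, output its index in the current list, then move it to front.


MTF encoding:
'a': index 0 in ['a', 'c', 'd', 'e'] -> ['a', 'c', 'd', 'e']
'c': index 1 in ['a', 'c', 'd', 'e'] -> ['c', 'a', 'd', 'e']
'a': index 1 in ['c', 'a', 'd', 'e'] -> ['a', 'c', 'd', 'e']
'a': index 0 in ['a', 'c', 'd', 'e'] -> ['a', 'c', 'd', 'e']
'd': index 2 in ['a', 'c', 'd', 'e'] -> ['d', 'a', 'c', 'e']
'e': index 3 in ['d', 'a', 'c', 'e'] -> ['e', 'd', 'a', 'c']
'c': index 3 in ['e', 'd', 'a', 'c'] -> ['c', 'e', 'd', 'a']
'c': index 0 in ['c', 'e', 'd', 'a'] -> ['c', 'e', 'd', 'a']


Output: [0, 1, 1, 0, 2, 3, 3, 0]


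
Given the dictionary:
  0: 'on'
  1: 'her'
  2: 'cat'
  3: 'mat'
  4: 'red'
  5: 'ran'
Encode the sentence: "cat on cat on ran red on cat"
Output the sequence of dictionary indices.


Look up each word in the dictionary:
  'cat' -> 2
  'on' -> 0
  'cat' -> 2
  'on' -> 0
  'ran' -> 5
  'red' -> 4
  'on' -> 0
  'cat' -> 2

Encoded: [2, 0, 2, 0, 5, 4, 0, 2]


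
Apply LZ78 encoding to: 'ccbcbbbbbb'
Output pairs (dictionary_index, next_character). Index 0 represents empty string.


LZ78 encoding steps:
Dictionary: {0: ''}
Step 1: w='' (idx 0), next='c' -> output (0, 'c'), add 'c' as idx 1
Step 2: w='c' (idx 1), next='b' -> output (1, 'b'), add 'cb' as idx 2
Step 3: w='cb' (idx 2), next='b' -> output (2, 'b'), add 'cbb' as idx 3
Step 4: w='' (idx 0), next='b' -> output (0, 'b'), add 'b' as idx 4
Step 5: w='b' (idx 4), next='b' -> output (4, 'b'), add 'bb' as idx 5
Step 6: w='b' (idx 4), end of input -> output (4, '')


Encoded: [(0, 'c'), (1, 'b'), (2, 'b'), (0, 'b'), (4, 'b'), (4, '')]


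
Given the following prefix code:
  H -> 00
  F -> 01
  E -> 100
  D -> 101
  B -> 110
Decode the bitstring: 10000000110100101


Decoding step by step:
Bits 100 -> E
Bits 00 -> H
Bits 00 -> H
Bits 01 -> F
Bits 101 -> D
Bits 00 -> H
Bits 101 -> D


Decoded message: EHHFDHD


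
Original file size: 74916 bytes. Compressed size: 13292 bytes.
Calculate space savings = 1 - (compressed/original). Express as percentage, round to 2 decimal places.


ratio = compressed/original = 13292/74916 = 0.177425
savings = 1 - ratio = 1 - 0.177425 = 0.822575
as a percentage: 0.822575 * 100 = 82.26%

Space savings = 1 - 13292/74916 = 82.26%


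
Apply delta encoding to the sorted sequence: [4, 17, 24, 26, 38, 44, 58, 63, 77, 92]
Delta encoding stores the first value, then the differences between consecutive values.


First value: 4
Deltas:
  17 - 4 = 13
  24 - 17 = 7
  26 - 24 = 2
  38 - 26 = 12
  44 - 38 = 6
  58 - 44 = 14
  63 - 58 = 5
  77 - 63 = 14
  92 - 77 = 15


Delta encoded: [4, 13, 7, 2, 12, 6, 14, 5, 14, 15]


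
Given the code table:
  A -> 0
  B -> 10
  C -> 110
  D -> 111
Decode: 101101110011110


Decoding:
10 -> B
110 -> C
111 -> D
0 -> A
0 -> A
111 -> D
10 -> B


Result: BCDAADB


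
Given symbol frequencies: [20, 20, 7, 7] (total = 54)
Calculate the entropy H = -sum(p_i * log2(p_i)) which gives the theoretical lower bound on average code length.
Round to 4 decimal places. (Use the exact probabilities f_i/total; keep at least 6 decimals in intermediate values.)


Per-symbol terms -p_i * log2(p_i) with p_i = f_i/54:
  p = 20/54 = 0.370370: log2(p) = -1.432959, -p*log2(p) = 0.530726
  p = 20/54 = 0.370370: log2(p) = -1.432959, -p*log2(p) = 0.530726
  p = 7/54 = 0.129630: log2(p) = -2.947533, -p*log2(p) = 0.382088
  p = 7/54 = 0.129630: log2(p) = -2.947533, -p*log2(p) = 0.382088
H = 0.530726 + 0.530726 + 0.382088 + 0.382088 = 1.825628

H = 1.8256 bits/symbol


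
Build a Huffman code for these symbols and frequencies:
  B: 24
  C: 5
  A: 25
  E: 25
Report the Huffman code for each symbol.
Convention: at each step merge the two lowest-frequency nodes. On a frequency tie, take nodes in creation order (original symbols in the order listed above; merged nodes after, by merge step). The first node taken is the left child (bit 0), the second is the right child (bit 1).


Huffman tree construction:
Step 1: Merge C(5) + B(24) = 29
Step 2: Merge A(25) + E(25) = 50
Step 3: Merge (C+B)(29) + (A+E)(50) = 79
Read each symbol's code off the tree from the root (left child = 0, right child = 1).

Codes:
  B: 01 (length 2)
  C: 00 (length 2)
  A: 10 (length 2)
  E: 11 (length 2)
Average code length: 158/79 = 2.0000 bits/symbol


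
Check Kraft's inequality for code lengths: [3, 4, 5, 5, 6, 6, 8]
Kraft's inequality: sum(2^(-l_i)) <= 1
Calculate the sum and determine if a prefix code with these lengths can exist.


Sum = 2^(-3) + 2^(-4) + 2^(-5) + 2^(-5) + 2^(-6) + 2^(-6) + 2^(-8)
    = 0.125 + 0.0625 + 0.03125 + 0.03125 + 0.015625 + 0.015625 + 0.00390625
    = 73/256 = 0.28515625
Since 0.28515625 <= 1, Kraft's inequality IS satisfied.
A prefix code with these lengths CAN exist.

Kraft sum = 0.28515625. Satisfied.


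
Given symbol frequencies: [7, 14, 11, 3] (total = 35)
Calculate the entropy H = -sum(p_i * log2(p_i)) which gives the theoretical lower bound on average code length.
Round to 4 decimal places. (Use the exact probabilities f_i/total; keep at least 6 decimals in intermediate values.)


Per-symbol terms -p_i * log2(p_i) with p_i = f_i/35:
  p = 7/35 = 0.200000: log2(p) = -2.321928, -p*log2(p) = 0.464386
  p = 14/35 = 0.400000: log2(p) = -1.321928, -p*log2(p) = 0.528771
  p = 11/35 = 0.314286: log2(p) = -1.669851, -p*log2(p) = 0.524810
  p = 3/35 = 0.085714: log2(p) = -3.544321, -p*log2(p) = 0.303799
H = 0.464386 + 0.528771 + 0.524810 + 0.303799 = 1.821766

H = 1.8218 bits/symbol
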